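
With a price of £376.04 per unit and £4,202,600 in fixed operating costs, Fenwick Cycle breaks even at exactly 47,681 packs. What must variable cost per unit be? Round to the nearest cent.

At break-even, FC = Q × (P − VC), so P − VC = £4,202,600 ÷ 47,681 = £88.1399.
Hence VC = price − CM = £376.04 − £88.1399 = £287.90.

£287.90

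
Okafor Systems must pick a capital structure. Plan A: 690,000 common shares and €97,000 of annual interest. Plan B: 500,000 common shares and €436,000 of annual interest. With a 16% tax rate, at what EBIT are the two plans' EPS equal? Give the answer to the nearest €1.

Set EPS_A = EPS_B: (EBIT − €97,000)(1 − 0.16) ÷ 690,000 = (EBIT − €436,000)(1 − 0.16) ÷ 500,000.
Cancelling (1 − t) and cross-multiplying: 500,000·(EBIT − 97,000) = 690,000·(EBIT − 436,000).
EBIT × (690,000 − 500,000) = 436,000 × 690,000 − 97,000 × 500,000 = 252,340,000,000, so EBIT = 252,340,000,000 ÷ 190,000 = 1,328,105.26.

€1,328,105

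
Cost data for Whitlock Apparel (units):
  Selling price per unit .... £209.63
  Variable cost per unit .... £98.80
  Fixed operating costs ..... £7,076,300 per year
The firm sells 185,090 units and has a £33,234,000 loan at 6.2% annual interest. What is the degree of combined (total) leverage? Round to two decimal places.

Contribution at this volume is 185,090 × £110.83 = £20,513,524.70.
EBIT = £20,513,524.70 − £7,076,300 = £13,437,224.70. Interest = £2,060,508.00, so EBIT − I = £11,376,716.70.
Degree of total leverage = total CM / (EBIT − interest) = £20,513,524.70 / £11,376,716.70 = 1.8031.

1.80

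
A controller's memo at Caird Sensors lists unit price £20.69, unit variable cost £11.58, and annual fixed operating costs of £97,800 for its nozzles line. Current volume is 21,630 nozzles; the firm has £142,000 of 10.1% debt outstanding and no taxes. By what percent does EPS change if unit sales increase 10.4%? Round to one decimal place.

Contribution at this volume is 21,630 × £9.11 = £197,049.30.
Subtracting fixed costs: EBIT = £197,049.30 − £97,800 = £99,249.30.
After interest of £14,342.00, pre-tax earnings = £84,907.30.
Degree of combined leverage = contribution ÷ (EBIT − I) = £197,049.30 ÷ £84,907.30 = 2.3208.
EPS therefore changes by 2.3208 × (+10.4%) = +24.1%.

+24.1%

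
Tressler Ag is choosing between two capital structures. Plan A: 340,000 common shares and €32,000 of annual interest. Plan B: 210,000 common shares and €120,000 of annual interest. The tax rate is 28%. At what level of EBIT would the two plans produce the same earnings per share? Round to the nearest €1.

€262,154

At indifference, (EBIT − 32,000)(1 − t)/340,000 = (EBIT − 120,000)(1 − t)/210,000.
Cancelling (1 − t) and cross-multiplying: 210,000·(EBIT − 32,000) = 340,000·(EBIT − 120,000).
EBIT × (340,000 − 210,000) = 120,000 × 340,000 − 32,000 × 210,000 = 34,080,000,000, so EBIT = 34,080,000,000 ÷ 130,000 = 262,153.85.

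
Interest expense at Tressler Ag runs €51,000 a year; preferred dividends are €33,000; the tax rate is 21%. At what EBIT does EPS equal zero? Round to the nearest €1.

Grossing the preferred dividend up to pre-tax terms: €33,000 / (1 − 0.21) = €41,772.15.
Financial break-even EBIT = interest + D_p ÷ (1 − t) = €51,000 + €41,772.15 = €92,772.15.

€92,772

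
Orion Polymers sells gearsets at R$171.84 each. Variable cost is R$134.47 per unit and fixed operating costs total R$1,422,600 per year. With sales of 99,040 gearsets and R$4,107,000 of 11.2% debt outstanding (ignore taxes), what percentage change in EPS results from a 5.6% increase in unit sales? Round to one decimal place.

+11.4%

Total contribution margin = 99,040 × R$37.37 = R$3,701,124.80.
EBIT = R$3,701,124.80 − R$1,422,600 = R$2,278,524.80.
Interest = R$459,984.00, so EBIT − I = R$1,818,540.80.
Degree of combined leverage = contribution ÷ (EBIT − I) = R$3,701,124.80 ÷ R$1,818,540.80 = 2.0352.
EPS therefore changes by 2.0352 × (+5.6%) = +11.4%.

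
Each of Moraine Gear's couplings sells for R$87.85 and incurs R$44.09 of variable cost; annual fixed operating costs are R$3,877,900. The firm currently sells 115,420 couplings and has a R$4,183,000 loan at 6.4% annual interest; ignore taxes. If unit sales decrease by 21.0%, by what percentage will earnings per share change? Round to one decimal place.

-117.2%

At 115,420 units, contribution = 115,420 × R$43.76 = R$5,050,779.20.
EBIT = R$5,050,779.20 − R$3,877,900 = R$1,172,879.20.
After interest of R$267,712.00, pre-tax earnings = R$905,167.20.
DCL = total CM / (EBIT − I) = R$5,050,779.20 / R$905,167.20 = 5.5799.
%ΔEPS = DCL × %ΔSales = 5.5799 × -21.0% = -117.2%.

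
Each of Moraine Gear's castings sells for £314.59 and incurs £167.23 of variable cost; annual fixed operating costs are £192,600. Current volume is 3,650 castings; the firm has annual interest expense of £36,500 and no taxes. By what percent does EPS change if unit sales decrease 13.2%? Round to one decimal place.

-23.0%

Contribution at this volume is 3,650 × £147.36 = £537,864.00.
Subtracting fixed costs: EBIT = £537,864.00 − £192,600 = £345,264.00.
Interest = £36,500.00, so EBIT − I = £308,764.00.
DCL = total CM / (EBIT − I) = £537,864.00 / £308,764.00 = 1.7420.
%ΔEPS = DCL × %ΔSales = 1.7420 × -13.2% = -23.0%.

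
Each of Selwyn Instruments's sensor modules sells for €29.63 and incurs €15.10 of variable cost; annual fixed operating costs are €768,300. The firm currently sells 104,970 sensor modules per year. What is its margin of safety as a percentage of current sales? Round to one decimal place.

Each unit contributes €29.63 − €15.10 = €14.53. Break-even units = €768,300 ÷ €14.53 = 52,876.81; break-even revenue = 52,876.81 × €29.63 = €1,566,739.78.
Actual sales revenue = 104,970 × €29.63 = €3,110,261.10.
Margin of safety = (€3,110,261.10 − €1,566,739.78) ÷ €3,110,261.10 = 49.6%.

49.6%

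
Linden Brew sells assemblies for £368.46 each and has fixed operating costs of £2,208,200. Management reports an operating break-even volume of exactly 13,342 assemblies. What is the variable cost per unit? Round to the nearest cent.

£202.95

Contribution per unit must be FC / Q = £2,208,200 / 13,342 = £165.5074.
Variable cost per unit = £368.46 − £165.5074 = £202.95.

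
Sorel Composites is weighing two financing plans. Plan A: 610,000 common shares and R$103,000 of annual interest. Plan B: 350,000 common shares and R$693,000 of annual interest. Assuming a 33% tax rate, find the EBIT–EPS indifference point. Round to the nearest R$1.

Set EPS_A = EPS_B: (EBIT − R$103,000)(1 − 0.33) ÷ 610,000 = (EBIT − R$693,000)(1 − 0.33) ÷ 350,000.
The (1 − t) factor cancels: (EBIT − 103,000) × 350,000 = (EBIT − 693,000) × 610,000.
EBIT × (610,000 − 350,000) = 693,000 × 610,000 − 103,000 × 350,000 = 386,680,000,000, so EBIT = 386,680,000,000 ÷ 260,000 = 1,487,230.77.

R$1,487,231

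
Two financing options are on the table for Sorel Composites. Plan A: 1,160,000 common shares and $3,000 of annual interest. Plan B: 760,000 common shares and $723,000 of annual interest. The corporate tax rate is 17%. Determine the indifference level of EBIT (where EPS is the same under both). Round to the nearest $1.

Set EPS_A = EPS_B: (EBIT − $3,000)(1 − 0.17) ÷ 1,160,000 = (EBIT − $723,000)(1 − 0.17) ÷ 760,000.
The (1 − t) factor cancels: (EBIT − 3,000) × 760,000 = (EBIT − 723,000) × 1,160,000.
EBIT × (1,160,000 − 760,000) = 723,000 × 1,160,000 − 3,000 × 760,000 = 836,400,000,000, so EBIT = 836,400,000,000 ÷ 400,000 = 2,091,000.00.

$2,091,000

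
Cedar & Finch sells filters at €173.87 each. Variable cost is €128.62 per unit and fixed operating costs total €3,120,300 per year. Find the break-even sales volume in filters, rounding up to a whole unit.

68,957 filters

Each unit contributes €173.87 − €128.62 = €45.25.
Units to break even: €3,120,300 ÷ €45.25 = 68,956.91, rounded up to 68,957.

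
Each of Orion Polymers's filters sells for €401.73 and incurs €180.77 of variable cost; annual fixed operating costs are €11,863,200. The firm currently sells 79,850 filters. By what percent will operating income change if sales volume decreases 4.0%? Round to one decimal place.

Total contribution margin = 79,850 × €220.96 = €17,643,656.00.
Operating income = contribution − fixed costs = €17,643,656.00 − €11,863,200 = €5,780,456.00.
DOL = contribution ÷ EBIT = €17,643,656.00 ÷ €5,780,456.00 = 3.0523.
Operating income changes by 3.0523 × -4.0% = -12.2%.

-12.2%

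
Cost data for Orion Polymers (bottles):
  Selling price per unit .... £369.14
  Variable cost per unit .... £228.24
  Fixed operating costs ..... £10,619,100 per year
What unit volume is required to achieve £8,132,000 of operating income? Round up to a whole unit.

133,081 bottles

Contribution margin per unit = £369.14 − £228.24 = £140.90.
Need Q such that Q × £140.90 − £10,619,100 = £8,132,000, i.e. Q = £18,751,100 / £140.90 = 133,080.91 → 133,081.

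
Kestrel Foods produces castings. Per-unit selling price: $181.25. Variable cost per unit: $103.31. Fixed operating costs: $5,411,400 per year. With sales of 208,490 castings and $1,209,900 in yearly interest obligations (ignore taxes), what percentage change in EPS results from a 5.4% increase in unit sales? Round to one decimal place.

Contribution at this volume is 208,490 × $77.94 = $16,249,710.60.
EBIT = $16,249,710.60 − $5,411,400 = $10,838,310.60.
Interest = $1,209,900.00, so EBIT − I = $9,628,410.60.
DCL = total CM / (EBIT − I) = $16,249,710.60 / $9,628,410.60 = 1.6877.
EPS therefore changes by 1.6877 × (+5.4%) = +9.1%.

+9.1%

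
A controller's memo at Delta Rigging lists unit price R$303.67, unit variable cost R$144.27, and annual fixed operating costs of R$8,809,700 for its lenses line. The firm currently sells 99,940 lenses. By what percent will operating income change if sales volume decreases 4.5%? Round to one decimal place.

-10.1%

Contribution at this volume is 99,940 × R$159.40 = R$15,930,436.00.
EBIT = R$15,930,436.00 − R$8,809,700 = R$7,120,736.00.
Degree of operating leverage = R$15,930,436.00 / R$7,120,736.00 = 2.2372.
%ΔEBIT = DOL × %ΔSales = 2.2372 × -4.5% = -10.1%.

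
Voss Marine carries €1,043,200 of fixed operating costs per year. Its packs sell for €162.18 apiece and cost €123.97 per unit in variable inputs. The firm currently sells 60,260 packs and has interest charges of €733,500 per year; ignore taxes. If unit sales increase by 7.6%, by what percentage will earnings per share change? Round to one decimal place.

Total contribution margin = 60,260 × €38.21 = €2,302,534.60.
EBIT = €2,302,534.60 − €1,043,200 = €1,259,334.60.
Interest = €733,500.00, so EBIT − I = €525,834.60.
Degree of combined leverage = contribution ÷ (EBIT − I) = €2,302,534.60 ÷ €525,834.60 = 4.3788.
%ΔEPS = DCL × %ΔSales = 4.3788 × +7.6% = +33.3%.

+33.3%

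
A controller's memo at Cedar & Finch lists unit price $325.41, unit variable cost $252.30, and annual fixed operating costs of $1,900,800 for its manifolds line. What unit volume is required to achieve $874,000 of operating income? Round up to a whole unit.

Each unit contributes $325.41 − $252.30 = $73.11.
Units = (FC + target) / CM = ($1,900,800 + $874,000) / $73.11 = 37,953.77, so 37,954 manifolds.

37,954 manifolds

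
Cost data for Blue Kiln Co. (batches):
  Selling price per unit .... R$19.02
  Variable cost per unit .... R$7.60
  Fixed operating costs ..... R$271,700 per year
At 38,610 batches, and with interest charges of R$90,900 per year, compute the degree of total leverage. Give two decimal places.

5.63

Total contribution margin = 38,610 × R$11.42 = R$440,926.20.
Subtracting fixed costs: EBIT = R$440,926.20 − R$271,700 = R$169,226.20. Interest = R$90,900.00.
DOL = R$440,926.20 ÷ R$169,226.20 = 2.6055; DFL = R$169,226.20 ÷ R$78,326.20 = 2.1605.
DCL = DOL × DFL = 2.6055 × 2.1605 = 5.6292.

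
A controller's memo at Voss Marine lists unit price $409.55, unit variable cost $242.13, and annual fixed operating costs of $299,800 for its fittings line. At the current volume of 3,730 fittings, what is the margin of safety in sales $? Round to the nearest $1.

$794,238

Each unit contributes $409.55 − $242.13 = $167.42. Break-even units = $299,800 ÷ $167.42 = 1,790.71; break-even revenue = 1,790.71 × $409.55 = $733,383.65.
Current sales = 3,730 × $409.55 = $1,527,621.50.
Margin of safety = $1,527,621.50 − $733,383.65 = $794,238.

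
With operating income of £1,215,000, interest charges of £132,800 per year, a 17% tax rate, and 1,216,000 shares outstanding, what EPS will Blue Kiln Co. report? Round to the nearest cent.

Interest = £132,800.00, so EBT = £1,215,000 − £132,800.00 = £1,082,200.00.
Net income = £1,082,200.00 × (1 − 0.17) = £898,226.00.
Per share: £898,226.00 / 1,216,000 shares = £0.74.

£0.74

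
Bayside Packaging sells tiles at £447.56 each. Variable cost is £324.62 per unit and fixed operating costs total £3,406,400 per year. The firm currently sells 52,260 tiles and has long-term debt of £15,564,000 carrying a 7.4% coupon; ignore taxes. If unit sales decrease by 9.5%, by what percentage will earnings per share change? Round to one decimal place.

Total contribution margin = 52,260 × £122.94 = £6,424,844.40.
Operating income = contribution − fixed costs = £6,424,844.40 − £3,406,400 = £3,018,444.40.
After interest of £1,151,736.00, pre-tax earnings = £1,866,708.40.
DCL = total CM / (EBIT − I) = £6,424,844.40 / £1,866,708.40 = 3.4418.
%ΔEPS = DCL × %ΔSales = 3.4418 × -9.5% = -32.7%.

-32.7%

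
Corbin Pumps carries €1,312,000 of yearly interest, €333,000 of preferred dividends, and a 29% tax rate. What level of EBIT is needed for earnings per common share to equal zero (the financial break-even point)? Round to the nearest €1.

Grossing the preferred dividend up to pre-tax terms: €333,000 / (1 − 0.29) = €469,014.08.
Financial break-even EBIT = interest + D_p ÷ (1 − t) = €1,312,000 + €469,014.08 = €1,781,014.08.

€1,781,014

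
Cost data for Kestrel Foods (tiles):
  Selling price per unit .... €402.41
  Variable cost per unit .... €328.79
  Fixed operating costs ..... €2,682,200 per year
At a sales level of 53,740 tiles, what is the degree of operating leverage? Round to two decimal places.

Contribution at this volume is 53,740 × €73.62 = €3,956,338.80.
EBIT = €3,956,338.80 − €2,682,200 = €1,274,138.80.
Degree of operating leverage = €3,956,338.80 / €1,274,138.80 = 3.1051.

3.11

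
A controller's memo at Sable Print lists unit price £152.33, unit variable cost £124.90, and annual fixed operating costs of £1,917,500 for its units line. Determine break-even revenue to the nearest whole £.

£10,648,661

CM per unit = £152.33 − £124.90 = £27.43; CM ratio = £27.43 / £152.33 = 0.1801.
Break-even revenue = fixed costs × price ÷ CM = £1,917,500 × £152.33 ÷ £27.43 = £10,648,661.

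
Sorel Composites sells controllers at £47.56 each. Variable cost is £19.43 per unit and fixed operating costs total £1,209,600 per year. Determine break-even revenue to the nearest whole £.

£2,045,097

Contribution margin per unit = £47.56 − £19.43 = £28.13, a CM ratio of £28.13 ÷ £47.56 = 0.5915.
Break-even revenue = fixed costs × price ÷ CM = £1,209,600 × £47.56 ÷ £28.13 = £2,045,097.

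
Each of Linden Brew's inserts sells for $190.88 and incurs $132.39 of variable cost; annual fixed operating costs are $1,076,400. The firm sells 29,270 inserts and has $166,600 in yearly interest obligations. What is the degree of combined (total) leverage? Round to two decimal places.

3.65

At 29,270 units, contribution = 29,270 × $58.49 = $1,712,002.30.
Operating income = contribution − fixed costs = $1,712,002.30 − $1,076,400 = $635,602.30. Interest = $166,600.00, so EBIT − I = $469,002.30.
DCL = contribution ÷ (EBIT − I) = $1,712,002.30 ÷ $469,002.30 = 3.6503.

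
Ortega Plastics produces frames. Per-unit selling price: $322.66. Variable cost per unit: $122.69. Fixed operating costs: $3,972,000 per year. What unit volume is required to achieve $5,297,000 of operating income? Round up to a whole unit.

Contribution margin per unit = $322.66 − $122.69 = $199.97.
Need Q such that Q × $199.97 − $3,972,000 = $5,297,000, i.e. Q = $9,269,000 / $199.97 = 46,351.95 → 46,352.

46,352 frames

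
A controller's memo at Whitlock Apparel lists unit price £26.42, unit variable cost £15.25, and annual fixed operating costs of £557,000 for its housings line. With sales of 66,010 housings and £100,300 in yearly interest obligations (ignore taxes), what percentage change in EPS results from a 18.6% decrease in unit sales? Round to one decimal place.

-171.4%

At 66,010 units, contribution = 66,010 × £11.17 = £737,331.70.
Subtracting fixed costs: EBIT = £737,331.70 − £557,000 = £180,331.70.
Interest = £100,300.00, so EBIT − I = £80,031.70.
Degree of combined leverage = contribution ÷ (EBIT − I) = £737,331.70 ÷ £80,031.70 = 9.2130.
EPS therefore changes by 9.2130 × (-18.6%) = -171.4%.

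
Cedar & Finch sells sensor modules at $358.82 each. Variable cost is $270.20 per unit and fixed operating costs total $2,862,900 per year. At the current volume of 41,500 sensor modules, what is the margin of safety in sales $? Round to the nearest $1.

Contribution margin per unit = $358.82 − $270.20 = $88.62. Break-even units = $2,862,900 ÷ $88.62 = 32,305.35; break-even revenue = 32,305.35 × $358.82 = $11,591,805.21.
Actual sales revenue = 41,500 × $358.82 = $14,891,030.00.
Margin of safety = $14,891,030.00 − $11,591,805.21 = $3,299,225.

$3,299,225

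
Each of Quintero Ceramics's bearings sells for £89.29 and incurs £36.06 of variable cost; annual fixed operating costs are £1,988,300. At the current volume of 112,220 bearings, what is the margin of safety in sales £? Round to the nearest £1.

Contribution margin per unit = £89.29 − £36.06 = £53.23. Break-even units = £1,988,300 ÷ £53.23 = 37,353.00; break-even revenue = 37,353.00 × £89.29 = £3,335,249.05.
Actual sales revenue = 112,220 × £89.29 = £10,020,123.80.
Margin of safety = £10,020,123.80 − £3,335,249.05 = £6,684,875.

£6,684,875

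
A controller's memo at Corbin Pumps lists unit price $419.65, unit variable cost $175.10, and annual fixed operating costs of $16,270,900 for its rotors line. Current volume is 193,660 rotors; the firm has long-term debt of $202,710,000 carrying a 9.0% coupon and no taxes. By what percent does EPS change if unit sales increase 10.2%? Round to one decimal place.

+37.6%

At 193,660 units, contribution = 193,660 × $244.55 = $47,359,553.00.
EBIT = $47,359,553.00 − $16,270,900 = $31,088,653.00.
After interest of $18,243,900.00, pre-tax earnings = $12,844,753.00.
DCL = total CM / (EBIT − I) = $47,359,553.00 / $12,844,753.00 = 3.6871.
%ΔEPS = DCL × %ΔSales = 3.6871 × +10.2% = +37.6%.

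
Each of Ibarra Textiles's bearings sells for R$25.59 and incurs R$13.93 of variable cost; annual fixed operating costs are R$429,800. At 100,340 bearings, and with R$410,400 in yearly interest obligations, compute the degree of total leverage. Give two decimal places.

Total contribution margin = 100,340 × R$11.66 = R$1,169,964.40.
Subtracting fixed costs: EBIT = R$1,169,964.40 − R$429,800 = R$740,164.40. Interest = R$410,400.00.
DOL = R$1,169,964.40 ÷ R$740,164.40 = 1.5807; DFL = R$740,164.40 ÷ R$329,764.40 = 2.2445.
Combined leverage = 1.5807 × 2.2445 = 3.5479.

3.55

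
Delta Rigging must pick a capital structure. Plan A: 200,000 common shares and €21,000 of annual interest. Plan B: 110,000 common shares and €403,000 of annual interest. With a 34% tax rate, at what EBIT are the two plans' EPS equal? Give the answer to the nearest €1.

€869,889

Set EPS_A = EPS_B: (EBIT − €21,000)(1 − 0.34) ÷ 200,000 = (EBIT − €403,000)(1 − 0.34) ÷ 110,000.
The (1 − t) factor cancels: (EBIT − 21,000) × 110,000 = (EBIT − 403,000) × 200,000.
Solving, EBIT = (403,000·200,000 − 21,000·110,000) / (200,000 − 110,000) = 78,290,000,000 / 90,000 = 869,888.89.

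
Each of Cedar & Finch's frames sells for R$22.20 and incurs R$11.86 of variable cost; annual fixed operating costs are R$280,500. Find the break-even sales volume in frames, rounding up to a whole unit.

27,128 frames

Contribution margin per unit = R$22.20 − R$11.86 = R$10.34.
Units to break even: R$280,500 ÷ R$10.34 = 27,127.66, rounded up to 27,128.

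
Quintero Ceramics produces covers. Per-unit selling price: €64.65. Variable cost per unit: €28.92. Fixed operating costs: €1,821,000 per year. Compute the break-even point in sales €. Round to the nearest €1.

€3,294,924

Contribution margin per unit = €64.65 − €28.92 = €35.73, a CM ratio of €35.73 ÷ €64.65 = 0.5527.
Break-even sales = FC ÷ CM ratio = €1,821,000 × €64.65 / €35.73 = €3,294,924.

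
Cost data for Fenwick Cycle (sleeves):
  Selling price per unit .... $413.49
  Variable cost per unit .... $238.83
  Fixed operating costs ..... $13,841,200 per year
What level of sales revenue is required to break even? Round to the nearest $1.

CM per unit = $413.49 − $238.83 = $174.66; CM ratio = $174.66 / $413.49 = 0.4224.
Break-even revenue = fixed costs × price ÷ CM = $13,841,200 × $413.49 ÷ $174.66 = $32,767,650.

$32,767,650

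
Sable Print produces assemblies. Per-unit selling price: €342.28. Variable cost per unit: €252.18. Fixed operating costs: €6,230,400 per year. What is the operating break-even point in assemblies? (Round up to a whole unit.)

69,150 assemblies

Contribution margin per unit = €342.28 − €252.18 = €90.10.
Units to break even: €6,230,400 ÷ €90.10 = 69,149.83, rounded up to 69,150.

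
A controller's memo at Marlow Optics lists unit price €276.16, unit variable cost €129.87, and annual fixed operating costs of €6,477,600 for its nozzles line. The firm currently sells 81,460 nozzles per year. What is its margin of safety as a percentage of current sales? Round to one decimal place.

45.6%

Unit CM = price − variable cost = €276.16 − €129.87 = €146.29. Break-even units = €6,477,600 ÷ €146.29 = 44,279.17; break-even revenue = 44,279.17 × €276.16 = €12,228,136.00.
Current sales = 81,460 × €276.16 = €22,495,993.60.
Margin of safety = (€22,495,993.60 − €12,228,136.00) ÷ €22,495,993.60 = 45.6%.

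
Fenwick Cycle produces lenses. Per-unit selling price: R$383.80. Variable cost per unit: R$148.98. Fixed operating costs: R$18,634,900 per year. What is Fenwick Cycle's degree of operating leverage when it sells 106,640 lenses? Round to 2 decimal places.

Contribution at this volume is 106,640 × R$234.82 = R$25,041,204.80.
Operating income = contribution − fixed costs = R$25,041,204.80 − R$18,634,900 = R$6,406,304.80.
DOL = contribution ÷ EBIT = R$25,041,204.80 ÷ R$6,406,304.80 = 3.9088.

3.91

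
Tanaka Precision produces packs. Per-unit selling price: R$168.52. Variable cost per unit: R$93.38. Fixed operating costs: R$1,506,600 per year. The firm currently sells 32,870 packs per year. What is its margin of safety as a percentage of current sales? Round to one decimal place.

Each unit contributes R$168.52 − R$93.38 = R$75.14. Break-even units = R$1,506,600 ÷ R$75.14 = 20,050.57; break-even revenue = 20,050.57 × R$168.52 = R$3,378,922.44.
Current sales = 32,870 × R$168.52 = R$5,539,252.40.
Margin of safety = (R$5,539,252.40 − R$3,378,922.44) ÷ R$5,539,252.40 = 39.0%.

39.0%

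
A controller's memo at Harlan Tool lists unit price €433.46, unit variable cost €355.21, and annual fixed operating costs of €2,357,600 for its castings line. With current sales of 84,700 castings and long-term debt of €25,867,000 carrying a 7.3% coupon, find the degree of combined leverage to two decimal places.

At 84,700 units, contribution = 84,700 × €78.25 = €6,627,775.00.
Subtracting fixed costs: EBIT = €6,627,775.00 − €2,357,600 = €4,270,175.00. Interest = €1,888,291.00, so EBIT − I = €2,381,884.00.
Degree of total leverage = total CM / (EBIT − interest) = €6,627,775.00 / €2,381,884.00 = 2.7826.

2.78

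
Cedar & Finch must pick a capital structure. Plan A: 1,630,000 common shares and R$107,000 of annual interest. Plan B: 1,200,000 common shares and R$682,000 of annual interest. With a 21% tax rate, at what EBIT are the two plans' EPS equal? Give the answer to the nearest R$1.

R$2,286,651

At indifference, (EBIT − 107,000)(1 − t)/1,630,000 = (EBIT − 682,000)(1 − t)/1,200,000.
The (1 − t) factor cancels: (EBIT − 107,000) × 1,200,000 = (EBIT − 682,000) × 1,630,000.
EBIT × (1,630,000 − 1,200,000) = 682,000 × 1,630,000 − 107,000 × 1,200,000 = 983,260,000,000, so EBIT = 983,260,000,000 ÷ 430,000 = 2,286,651.16.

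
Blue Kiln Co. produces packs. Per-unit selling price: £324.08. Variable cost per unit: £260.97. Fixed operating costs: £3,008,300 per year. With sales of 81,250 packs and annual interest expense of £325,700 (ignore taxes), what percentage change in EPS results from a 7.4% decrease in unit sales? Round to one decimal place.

Total contribution margin = 81,250 × £63.11 = £5,127,687.50.
Operating income = contribution − fixed costs = £5,127,687.50 − £3,008,300 = £2,119,387.50.
Interest = £325,700.00, so EBIT − I = £1,793,687.50.
DCL = total CM / (EBIT − I) = £5,127,687.50 / £1,793,687.50 = 2.8587.
%ΔEPS = DCL × %ΔSales = 2.8587 × -7.4% = -21.2%.

-21.2%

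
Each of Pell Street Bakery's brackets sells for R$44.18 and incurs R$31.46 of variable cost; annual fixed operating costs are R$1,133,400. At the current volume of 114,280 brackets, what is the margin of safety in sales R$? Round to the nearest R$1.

R$1,112,286

Each unit contributes R$44.18 − R$31.46 = R$12.72. Break-even units = R$1,133,400 ÷ R$12.72 = 89,103.77; break-even revenue = 89,103.77 × R$44.18 = R$3,936,604.72.
Current sales = 114,280 × R$44.18 = R$5,048,890.40.
Margin of safety = R$5,048,890.40 − R$3,936,604.72 = R$1,112,286.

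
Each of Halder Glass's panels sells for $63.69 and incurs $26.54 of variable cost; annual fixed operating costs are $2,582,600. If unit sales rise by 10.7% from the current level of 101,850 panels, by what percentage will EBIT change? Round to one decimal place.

+33.7%

Contribution at this volume is 101,850 × $37.15 = $3,783,727.50.
Subtracting fixed costs: EBIT = $3,783,727.50 − $2,582,600 = $1,201,127.50.
So DOL = total CM / EBIT = $3,783,727.50 / $1,201,127.50 = 3.1501.
So EBIT moves 3.1501 × (+10.7%) = +33.7%.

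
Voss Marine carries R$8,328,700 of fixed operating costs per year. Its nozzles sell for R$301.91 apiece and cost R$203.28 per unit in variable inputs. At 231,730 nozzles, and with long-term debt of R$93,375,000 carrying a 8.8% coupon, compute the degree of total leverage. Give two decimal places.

3.62

Total contribution margin = 231,730 × R$98.63 = R$22,855,529.90.
EBIT = R$22,855,529.90 − R$8,328,700 = R$14,526,829.90. Interest = R$8,217,000.00, so EBIT − I = R$6,309,829.90.
DCL = contribution ÷ (EBIT − I) = R$22,855,529.90 ÷ R$6,309,829.90 = 3.6222.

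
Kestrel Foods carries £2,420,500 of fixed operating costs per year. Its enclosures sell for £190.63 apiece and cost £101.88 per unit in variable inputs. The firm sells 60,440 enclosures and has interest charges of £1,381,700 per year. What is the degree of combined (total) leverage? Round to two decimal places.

3.43

Total contribution margin = 60,440 × £88.75 = £5,364,050.00.
Operating income = contribution − fixed costs = £5,364,050.00 − £2,420,500 = £2,943,550.00. Interest = £1,381,700.00.
DOL = £5,364,050.00 ÷ £2,943,550.00 = 1.8223; DFL = £2,943,550.00 ÷ £1,561,850.00 = 1.8847.
DCL = DOL × DFL = 1.8223 × 1.8847 = 3.4345.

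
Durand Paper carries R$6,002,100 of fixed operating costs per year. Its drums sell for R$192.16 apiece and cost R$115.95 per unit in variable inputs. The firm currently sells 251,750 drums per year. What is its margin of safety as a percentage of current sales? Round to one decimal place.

Each unit contributes R$192.16 − R$115.95 = R$76.21. Break-even units = R$6,002,100 ÷ R$76.21 = 78,757.38; break-even revenue = 78,757.38 × R$192.16 = R$15,134,018.32.
Actual sales revenue = 251,750 × R$192.16 = R$48,376,280.00.
Margin of safety = (R$48,376,280.00 − R$15,134,018.32) ÷ R$48,376,280.00 = 68.7%.

68.7%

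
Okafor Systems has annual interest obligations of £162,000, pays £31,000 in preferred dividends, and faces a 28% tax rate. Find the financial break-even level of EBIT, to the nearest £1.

£205,056

Grossing the preferred dividend up to pre-tax terms: £31,000 / (1 − 0.28) = £43,055.56.
EPS = 0 when EBIT covers interest plus the pre-tax preferred burden: £162,000 + £43,055.56 = £205,055.56.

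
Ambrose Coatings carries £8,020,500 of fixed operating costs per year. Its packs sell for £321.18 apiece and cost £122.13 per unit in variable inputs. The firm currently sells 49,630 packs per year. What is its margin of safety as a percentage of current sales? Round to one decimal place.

18.8%

Contribution margin per unit = £321.18 − £122.13 = £199.05. Break-even units = £8,020,500 ÷ £199.05 = 40,293.90; break-even revenue = 40,293.90 × £321.18 = £12,941,593.52.
Current sales = 49,630 × £321.18 = £15,940,163.40.
Margin of safety = (£15,940,163.40 − £12,941,593.52) ÷ £15,940,163.40 = 18.8%.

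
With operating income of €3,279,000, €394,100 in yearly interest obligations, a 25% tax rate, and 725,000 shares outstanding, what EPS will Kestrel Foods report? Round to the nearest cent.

€2.98

Pre-tax income = €3,279,000 − €394,100.00 = €2,884,900.00.
Net income = €2,884,900.00 × (1 − 0.25) = €2,163,675.00.
Per share: €2,163,675.00 / 725,000 shares = €2.98.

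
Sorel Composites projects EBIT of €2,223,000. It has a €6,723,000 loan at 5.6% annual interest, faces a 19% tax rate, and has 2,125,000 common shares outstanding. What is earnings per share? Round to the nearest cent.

Interest = €376,488.00, so EBT = €2,223,000 − €376,488.00 = €1,846,512.00.
After tax at 19%: net income = €1,846,512.00 × 0.81 = €1,495,674.72.
EPS = €1,495,674.72 ÷ 2,125,000 = €0.70.

€0.70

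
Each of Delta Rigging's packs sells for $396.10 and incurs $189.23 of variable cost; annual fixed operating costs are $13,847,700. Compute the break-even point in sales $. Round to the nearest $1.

$26,514,594

Contribution margin per unit = $396.10 − $189.23 = $206.87, a CM ratio of $206.87 ÷ $396.10 = 0.5223.
Break-even sales = FC ÷ CM ratio = $13,847,700 × $396.10 / $206.87 = $26,514,594.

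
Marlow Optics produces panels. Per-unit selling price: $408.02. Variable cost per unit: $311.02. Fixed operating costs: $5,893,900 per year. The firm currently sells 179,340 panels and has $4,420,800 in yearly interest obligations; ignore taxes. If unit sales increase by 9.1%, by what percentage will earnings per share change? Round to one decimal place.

Contribution at this volume is 179,340 × $97.00 = $17,395,980.00.
Subtracting fixed costs: EBIT = $17,395,980.00 − $5,893,900 = $11,502,080.00.
Interest = $4,420,800.00, so EBIT − I = $7,081,280.00.
Degree of combined leverage = contribution ÷ (EBIT − I) = $17,395,980.00 ÷ $7,081,280.00 = 2.4566.
%ΔEPS = DCL × %ΔSales = 2.4566 × +9.1% = +22.4%.

+22.4%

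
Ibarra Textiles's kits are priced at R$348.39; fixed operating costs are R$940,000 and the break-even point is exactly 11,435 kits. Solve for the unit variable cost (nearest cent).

At break-even, FC = Q × (P − VC), so P − VC = R$940,000 ÷ 11,435 = R$82.2038.
Variable cost per unit = R$348.39 − R$82.2038 = R$266.19.

R$266.19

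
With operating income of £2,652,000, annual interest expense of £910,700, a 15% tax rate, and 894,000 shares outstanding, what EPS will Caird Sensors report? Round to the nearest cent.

Pre-tax income = £2,652,000 − £910,700.00 = £1,741,300.00.
Net income = £1,741,300.00 × (1 − 0.15) = £1,480,105.00.
Per share: £1,480,105.00 / 894,000 shares = £1.66.

£1.66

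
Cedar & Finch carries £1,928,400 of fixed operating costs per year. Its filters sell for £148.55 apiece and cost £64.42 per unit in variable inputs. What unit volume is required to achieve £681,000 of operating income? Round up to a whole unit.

Unit CM = price − variable cost = £148.55 − £64.42 = £84.13.
Need Q such that Q × £84.13 − £1,928,400 = £681,000, i.e. Q = £2,609,400 / £84.13 = 31,016.28 → 31,017.

31,017 filters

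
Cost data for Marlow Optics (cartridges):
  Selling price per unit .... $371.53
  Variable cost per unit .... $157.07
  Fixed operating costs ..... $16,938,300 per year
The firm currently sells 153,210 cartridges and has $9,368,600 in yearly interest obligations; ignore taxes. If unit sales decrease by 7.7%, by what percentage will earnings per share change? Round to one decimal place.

-38.6%

Contribution at this volume is 153,210 × $214.46 = $32,857,416.60.
EBIT = $32,857,416.60 − $16,938,300 = $15,919,116.60.
Interest = $9,368,600.00, so EBIT − I = $6,550,516.60.
DCL = total CM / (EBIT − I) = $32,857,416.60 / $6,550,516.60 = 5.0160.
%ΔEPS = DCL × %ΔSales = 5.0160 × -7.7% = -38.6%.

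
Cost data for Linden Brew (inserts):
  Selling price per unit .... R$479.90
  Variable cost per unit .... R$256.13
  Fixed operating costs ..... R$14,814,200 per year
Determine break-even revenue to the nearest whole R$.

R$31,770,723

CM per unit = R$479.90 − R$256.13 = R$223.77; CM ratio = R$223.77 / R$479.90 = 0.4663.
Break-even sales = FC ÷ CM ratio = R$14,814,200 × R$479.90 / R$223.77 = R$31,770,723.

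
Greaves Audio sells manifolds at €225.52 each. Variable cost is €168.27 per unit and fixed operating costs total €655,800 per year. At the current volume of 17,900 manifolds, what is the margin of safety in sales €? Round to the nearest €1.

€1,453,471

Contribution margin per unit = €225.52 − €168.27 = €57.25. Break-even units = €655,800 ÷ €57.25 = 11,455.02; break-even revenue = 11,455.02 × €225.52 = €2,583,336.52.
Actual sales revenue = 17,900 × €225.52 = €4,036,808.00.
Margin of safety = €4,036,808.00 − €2,583,336.52 = €1,453,471.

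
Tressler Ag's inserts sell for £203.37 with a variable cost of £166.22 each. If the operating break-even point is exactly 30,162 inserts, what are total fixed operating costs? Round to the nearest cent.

£1,120,518.30

Contribution margin per unit = £203.37 − £166.22 = £37.15.
Fixed costs = break-even units × CM = 30,162 × £37.15 = £1,120,518.30.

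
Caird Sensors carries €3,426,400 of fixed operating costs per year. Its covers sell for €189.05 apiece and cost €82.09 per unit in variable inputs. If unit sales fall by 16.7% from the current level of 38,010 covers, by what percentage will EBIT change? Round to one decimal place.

-106.2%

At 38,010 units, contribution = 38,010 × €106.96 = €4,065,549.60.
EBIT = €4,065,549.60 − €3,426,400 = €639,149.60.
DOL = contribution ÷ EBIT = €4,065,549.60 ÷ €639,149.60 = 6.3609.
So EBIT moves 6.3609 × (-16.7%) = -106.2%.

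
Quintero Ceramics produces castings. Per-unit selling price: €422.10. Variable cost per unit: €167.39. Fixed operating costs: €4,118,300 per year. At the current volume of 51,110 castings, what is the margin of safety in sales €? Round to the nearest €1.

€14,748,772

Contribution margin per unit = €422.10 − €167.39 = €254.71. Break-even units = €4,118,300 ÷ €254.71 = 16,168.58; break-even revenue = 16,168.58 × €422.10 = €6,824,759.26.
Current sales = 51,110 × €422.10 = €21,573,531.00.
Margin of safety = €21,573,531.00 − €6,824,759.26 = €14,748,772.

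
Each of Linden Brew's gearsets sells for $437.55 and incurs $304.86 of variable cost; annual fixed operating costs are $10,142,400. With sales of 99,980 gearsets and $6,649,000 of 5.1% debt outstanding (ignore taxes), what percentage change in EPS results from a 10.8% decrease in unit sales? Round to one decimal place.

-51.4%

Total contribution margin = 99,980 × $132.69 = $13,266,346.20.
EBIT = $13,266,346.20 − $10,142,400 = $3,123,946.20.
Interest = $339,099.00, so EBIT − I = $2,784,847.20.
DCL = total CM / (EBIT − I) = $13,266,346.20 / $2,784,847.20 = 4.7638.
%ΔEPS = DCL × %ΔSales = 4.7638 × -10.8% = -51.4%.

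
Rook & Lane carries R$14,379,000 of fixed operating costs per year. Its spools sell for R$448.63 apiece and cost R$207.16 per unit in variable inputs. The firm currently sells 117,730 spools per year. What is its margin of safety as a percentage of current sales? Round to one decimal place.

49.4%

Contribution margin per unit = R$448.63 − R$207.16 = R$241.47. Break-even units = R$14,379,000 ÷ R$241.47 = 59,547.77; break-even revenue = 59,547.77 × R$448.63 = R$26,714,916.01.
Actual sales revenue = 117,730 × R$448.63 = R$52,817,209.90.
Margin of safety = (R$52,817,209.90 − R$26,714,916.01) ÷ R$52,817,209.90 = 49.4%.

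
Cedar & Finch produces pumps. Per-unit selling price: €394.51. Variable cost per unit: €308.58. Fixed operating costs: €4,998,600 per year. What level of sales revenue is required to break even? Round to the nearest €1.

€22,948,885

Contribution margin per unit = €394.51 − €308.58 = €85.93, a CM ratio of €85.93 ÷ €394.51 = 0.2178.
Break-even sales = FC ÷ CM ratio = €4,998,600 × €394.51 / €85.93 = €22,948,885.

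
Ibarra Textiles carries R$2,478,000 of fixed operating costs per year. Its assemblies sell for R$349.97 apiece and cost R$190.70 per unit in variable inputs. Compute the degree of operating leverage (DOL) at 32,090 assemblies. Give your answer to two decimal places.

1.94

At 32,090 units, contribution = 32,090 × R$159.27 = R$5,110,974.30.
Subtracting fixed costs: EBIT = R$5,110,974.30 − R$2,478,000 = R$2,632,974.30.
DOL = contribution ÷ EBIT = R$5,110,974.30 ÷ R$2,632,974.30 = 1.9411.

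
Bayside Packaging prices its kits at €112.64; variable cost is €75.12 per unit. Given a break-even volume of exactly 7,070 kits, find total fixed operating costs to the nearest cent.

€265,266.40

Contribution margin per unit = €112.64 − €75.12 = €37.52.
Since BE = FC / CM, FC = 7,070 × €37.52 = €265,266.40.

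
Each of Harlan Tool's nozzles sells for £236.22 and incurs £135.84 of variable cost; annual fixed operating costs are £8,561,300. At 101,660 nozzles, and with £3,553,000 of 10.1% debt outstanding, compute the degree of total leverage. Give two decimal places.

Total contribution margin = 101,660 × £100.38 = £10,204,630.80.
EBIT = £10,204,630.80 − £8,561,300 = £1,643,330.80. Interest = £358,853.00, so EBIT − I = £1,284,477.80.
DCL = contribution ÷ (EBIT − I) = £10,204,630.80 ÷ £1,284,477.80 = 7.9446.

7.94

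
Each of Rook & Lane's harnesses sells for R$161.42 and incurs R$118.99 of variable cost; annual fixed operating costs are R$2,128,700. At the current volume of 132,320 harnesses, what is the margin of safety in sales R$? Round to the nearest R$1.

R$13,260,703

Each unit contributes R$161.42 − R$118.99 = R$42.43. Break-even units = R$2,128,700 ÷ R$42.43 = 50,169.69; break-even revenue = 50,169.69 × R$161.42 = R$8,098,391.56.
Actual sales revenue = 132,320 × R$161.42 = R$21,359,094.40.
Margin of safety = R$21,359,094.40 − R$8,098,391.56 = R$13,260,703.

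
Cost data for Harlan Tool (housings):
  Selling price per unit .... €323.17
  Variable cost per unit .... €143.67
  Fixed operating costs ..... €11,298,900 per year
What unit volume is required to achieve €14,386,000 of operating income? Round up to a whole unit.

143,092 housings

Contribution margin per unit = €323.17 − €143.67 = €179.50.
Units = (FC + target) / CM = (€11,298,900 + €14,386,000) / €179.50 = 143,091.36, so 143,092 housings.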